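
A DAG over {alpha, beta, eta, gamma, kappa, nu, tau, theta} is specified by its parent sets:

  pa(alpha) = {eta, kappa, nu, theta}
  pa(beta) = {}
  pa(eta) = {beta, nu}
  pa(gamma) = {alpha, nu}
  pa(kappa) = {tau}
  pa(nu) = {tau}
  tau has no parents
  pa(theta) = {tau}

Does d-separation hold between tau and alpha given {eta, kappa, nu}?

We examine all 5 paths between tau and alpha:
  1. tau → nu → gamma ← alpha — nu:chain[blocks]; gamma:collider[blocks] ⇒ blocked
  2. tau → nu → alpha — nu:chain[blocks] ⇒ blocked
  3. tau → nu → eta → alpha — nu:chain[blocks]; eta:chain[blocks] ⇒ blocked
  4. tau → theta → alpha — theta:chain[open] ⇒ active
  5. tau → kappa → alpha — kappa:chain[blocks] ⇒ blocked
At least one path is unblocked, so d-separation fails.

No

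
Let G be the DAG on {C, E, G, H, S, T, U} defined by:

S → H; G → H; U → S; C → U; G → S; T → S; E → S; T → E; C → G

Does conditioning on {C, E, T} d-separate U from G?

Yes

3 paths connect U and G; each must be blocked for d-separation to hold:
Path 1: U → S → H ← G
  H is a collider here and neither H nor any of its descendants is conditioned on, so the collider stays closed — the path is blocked at H.
Path 2: U → S ← G
  S is a collider here and neither S nor any of its descendants is conditioned on, so the collider stays closed — the path is blocked at S.
Path 3: U ← C → G
  C is a fork here and C is conditioned on, so the path is blocked at C.
Every path is blocked, so U and G are d-separated given {C, E, T}.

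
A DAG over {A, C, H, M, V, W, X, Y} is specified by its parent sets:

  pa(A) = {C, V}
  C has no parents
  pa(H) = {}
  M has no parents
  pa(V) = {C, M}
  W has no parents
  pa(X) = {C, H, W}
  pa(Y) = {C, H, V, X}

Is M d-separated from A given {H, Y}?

No

We examine all 5 paths between M and A:
  1. M → V ← C → A — V:collider[open]; C:fork[open] ⇒ active
  2. M → V → A — V:chain[open] ⇒ active
  3. M → V → Y ← H → X ← C → A — V:chain[open]; Y:collider[open]; H:fork[blocks]; X:collider[open]; C:fork[open] ⇒ blocked
  4. M → V → Y ← C → A — V:chain[open]; Y:collider[open]; C:fork[open] ⇒ active
  5. M → V → Y ← X ← C → A — V:chain[open]; Y:collider[open]; X:chain[open]; C:fork[open] ⇒ active
Since the path M → V ← C → A is active, M and A are not d-separated given {H, Y}.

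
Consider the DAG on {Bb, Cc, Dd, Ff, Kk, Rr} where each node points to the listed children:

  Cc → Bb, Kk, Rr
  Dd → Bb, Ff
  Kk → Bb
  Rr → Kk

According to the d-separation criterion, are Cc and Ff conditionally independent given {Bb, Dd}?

Yes

We examine all 3 paths between Cc and Ff:
Path 1: Cc → Kk → Bb ← Dd → Ff
  Dd is a fork here and Dd is conditioned on, so the path is blocked at Dd.
Path 2: Cc → Bb ← Dd → Ff
  Dd is a fork here and Dd is conditioned on, so the path is blocked at Dd.
Path 3: Cc → Rr → Kk → Bb ← Dd → Ff
  Dd is a fork here and Dd is conditioned on, so the path is blocked at Dd.
All paths are blocked; Cc ⊥ Ff | {Bb, Dd} holds.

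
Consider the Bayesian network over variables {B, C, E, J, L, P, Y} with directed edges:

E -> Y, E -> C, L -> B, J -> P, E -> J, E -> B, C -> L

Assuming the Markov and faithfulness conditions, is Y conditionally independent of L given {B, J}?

Enumerating the 2 paths from Y to L and testing each for blocking by {B, J}:
Path 1: Y ← E → B ← L
  E is a fork and E is not conditioned on; B is a collider and B is conditioned on, which opens it — no node blocks this path, so it is active.
Path 2: Y ← E → C → L
  E is a fork and E is not conditioned on; C is a chain and C is not conditioned on — no node blocks this path, so it is active.
Since the path Y ← E → B ← L is active, Y and L are not d-separated given {B, J}.

No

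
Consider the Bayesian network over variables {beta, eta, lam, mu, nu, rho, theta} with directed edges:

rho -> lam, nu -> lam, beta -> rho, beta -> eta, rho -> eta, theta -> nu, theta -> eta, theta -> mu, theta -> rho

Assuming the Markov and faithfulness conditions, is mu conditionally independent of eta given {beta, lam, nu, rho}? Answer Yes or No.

We examine all 5 paths between mu and eta:
  1. mu ← theta → nu → lam ← rho ← beta → eta — theta:fork[open]; nu:chain[blocks]; lam:collider[open]; rho:chain[blocks]; beta:fork[blocks] ⇒ blocked
  2. mu ← theta → nu → lam ← rho → eta — theta:fork[open]; nu:chain[blocks]; lam:collider[open]; rho:fork[blocks] ⇒ blocked
  3. mu ← theta → rho ← beta → eta — theta:fork[open]; rho:collider[open]; beta:fork[blocks] ⇒ blocked
  4. mu ← theta → rho → eta — theta:fork[open]; rho:chain[blocks] ⇒ blocked
  5. mu ← theta → eta — theta:fork[open] ⇒ active
Because an active path exists, mu and eta are not d-separated.

No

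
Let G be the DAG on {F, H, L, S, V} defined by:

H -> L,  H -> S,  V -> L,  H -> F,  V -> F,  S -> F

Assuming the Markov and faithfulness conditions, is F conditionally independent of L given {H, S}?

No — F and L are not d-separated given {H, S}.

Enumerating the 3 paths from F to L and testing each for blocking by {H, S}:
Path 1: F ← V → L
  V is a fork and V is not conditioned on — no node blocks this path, so it is active.
Path 2: F ← S ← H → L
  S is a chain here and S is conditioned on, so the path is blocked at S.
Path 3: F ← H → L
  H is a fork here and H is conditioned on, so the path is blocked at H.
Because an active path exists, F and L are not d-separated.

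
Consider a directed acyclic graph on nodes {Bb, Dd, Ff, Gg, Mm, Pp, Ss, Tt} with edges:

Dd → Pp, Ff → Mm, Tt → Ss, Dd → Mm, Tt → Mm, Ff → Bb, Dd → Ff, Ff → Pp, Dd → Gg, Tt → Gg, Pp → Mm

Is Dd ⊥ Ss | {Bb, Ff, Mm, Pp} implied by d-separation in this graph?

No — Dd and Ss are not d-separated given {Bb, Ff, Mm, Pp}.

6 paths connect Dd and Ss; each must be blocked for d-separation to hold:
Path 1: Dd → Gg ← Tt → Ss
  Gg is a collider here and neither Gg nor any of its descendants is conditioned on, so the collider stays closed — the path is blocked at Gg.
Path 2: Dd → Ff → Mm ← Tt → Ss
  Ff is a chain here and Ff is conditioned on, so the path is blocked at Ff.
Path 3: Dd → Ff → Pp → Mm ← Tt → Ss
  Ff is a chain here and Ff is conditioned on, so the path is blocked at Ff.
Path 4: Dd → Mm ← Tt → Ss
  Mm is a collider and Mm is conditioned on, which opens it; Tt is a fork and Tt is not conditioned on — no node blocks this path, so it is active.
Path 5: Dd → Pp ← Ff → Mm ← Tt → Ss
  Ff is a fork here and Ff is conditioned on, so the path is blocked at Ff.
Path 6: Dd → Pp → Mm ← Tt → Ss
  Pp is a chain here and Pp is conditioned on, so the path is blocked at Pp.
At least one path is unblocked, so d-separation fails.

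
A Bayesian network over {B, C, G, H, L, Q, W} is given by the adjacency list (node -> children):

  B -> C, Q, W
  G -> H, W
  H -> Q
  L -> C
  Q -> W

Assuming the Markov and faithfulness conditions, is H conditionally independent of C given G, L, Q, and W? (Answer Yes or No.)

No

We examine all 4 paths between H and C:
  1. H ← G → W ← B → C — G:fork[blocks]; W:collider[open]; B:fork[open] ⇒ blocked
  2. H ← G → W ← Q ← B → C — G:fork[blocks]; W:collider[open]; Q:chain[blocks]; B:fork[open] ⇒ blocked
  3. H → Q → W ← B → C — Q:chain[blocks]; W:collider[open]; B:fork[open] ⇒ blocked
  4. H → Q ← B → C — Q:collider[open]; B:fork[open] ⇒ active
Because an active path exists, H and C are not d-separated.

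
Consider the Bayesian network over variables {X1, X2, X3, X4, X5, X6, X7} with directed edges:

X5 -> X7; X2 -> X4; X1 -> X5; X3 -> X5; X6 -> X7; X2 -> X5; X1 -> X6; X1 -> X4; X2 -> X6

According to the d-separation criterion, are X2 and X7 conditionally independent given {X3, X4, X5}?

There are 6 undirected paths between X2 and X7; checking each against the conditioning set {X3, X4, X5}:
Path 1: X2 → X4 ← X1 → X6 → X7
  X4 is a collider and X4 is conditioned on, which opens it; X1 is a fork and X1 is not conditioned on; X6 is a chain and X6 is not conditioned on — no node blocks this path, so it is active.
Path 2: X2 → X4 ← X1 → X5 → X7
  X5 is a chain here and X5 is conditioned on, so the path is blocked at X5.
Path 3: X2 → X6 → X7
  X6 is a chain and X6 is not conditioned on — no node blocks this path, so it is active.
Path 4: X2 → X6 ← X1 → X5 → X7
  X6 is a collider here and neither X6 nor any of its descendants is conditioned on, so the collider stays closed — the path is blocked at X6.
Path 5: X2 → X5 → X7
  X5 is a chain here and X5 is conditioned on, so the path is blocked at X5.
Path 6: X2 → X5 ← X1 → X6 → X7
  X5 is a collider and X5 is conditioned on, which opens it; X1 is a fork and X1 is not conditioned on; X6 is a chain and X6 is not conditioned on — no node blocks this path, so it is active.
Because an active path exists, X2 and X7 are not d-separated.

No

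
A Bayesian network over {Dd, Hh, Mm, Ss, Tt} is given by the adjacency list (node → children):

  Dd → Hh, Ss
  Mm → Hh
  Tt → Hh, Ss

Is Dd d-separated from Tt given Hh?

No

Enumerating the 2 paths from Dd to Tt and testing each for blocking by {Hh}:
Path 1: Dd → Hh ← Tt
  Hh is a collider and Hh is conditioned on, which opens it — no node blocks this path, so it is active.
Path 2: Dd → Ss ← Tt
  Ss is a collider here and neither Ss nor any of its descendants is conditioned on, so the collider stays closed — the path is blocked at Ss.
Since the path Dd → Hh ← Tt is active, Dd and Tt are not d-separated given {Hh}.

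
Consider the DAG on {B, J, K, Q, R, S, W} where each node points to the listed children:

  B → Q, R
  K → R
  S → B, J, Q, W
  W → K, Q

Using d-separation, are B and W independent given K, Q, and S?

No — B and W are not d-separated given {K, Q, S}.

We examine all 5 paths between B and W:
Path 1: B ← S → Q ← W
  S is a fork here and S is conditioned on, so the path is blocked at S.
Path 2: B ← S → W
  S is a fork here and S is conditioned on, so the path is blocked at S.
Path 3: B → Q ← S → W
  S is a fork here and S is conditioned on, so the path is blocked at S.
Path 4: B → Q ← W
  Q is a collider and Q is conditioned on, which opens it — no node blocks this path, so it is active.
Path 5: B → R ← K ← W
  R is a collider here and neither R nor any of its descendants is conditioned on, so the collider stays closed — the path is blocked at R.
Because an active path exists, B and W are not d-separated.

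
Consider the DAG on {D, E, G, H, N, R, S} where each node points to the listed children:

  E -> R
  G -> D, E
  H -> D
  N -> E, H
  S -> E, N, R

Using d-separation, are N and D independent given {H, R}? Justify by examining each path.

4 paths connect N and D; each must be blocked for d-separation to hold:
Path 1: N → H → D
  H is a chain here and H is conditioned on, so the path is blocked at H.
Path 2: N ← S → E ← G → D
  S is a fork and S is not conditioned on; E is a collider and its descendant R is conditioned on, which opens it; G is a fork and G is not conditioned on — no node blocks this path, so it is active.
Path 3: N ← S → R ← E ← G → D
  S is a fork and S is not conditioned on; R is a collider and R is conditioned on, which opens it; E is a chain and E is not conditioned on; G is a fork and G is not conditioned on — no node blocks this path, so it is active.
Path 4: N → E ← G → D
  E is a collider and its descendant R is conditioned on, which opens it; G is a fork and G is not conditioned on — no node blocks this path, so it is active.
Since the path N ← S → E ← G → D is active, N and D are not d-separated given {H, R}.

No — N and D are not d-separated given {H, R}.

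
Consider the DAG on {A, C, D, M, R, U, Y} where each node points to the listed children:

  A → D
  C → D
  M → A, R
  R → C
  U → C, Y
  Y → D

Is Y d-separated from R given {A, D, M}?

No

There are 4 undirected paths between Y and R; checking each against the conditioning set {A, D, M}:
Path 1: Y ← U → C ← R
  U is a fork and U is not conditioned on; C is a collider and its descendant D is conditioned on, which opens it — no node blocks this path, so it is active.
Path 2: Y ← U → C → D ← A ← M → R
  A is a chain here and A is conditioned on, so the path is blocked at A.
Path 3: Y → D ← C ← R
  D is a collider and D is conditioned on, which opens it; C is a chain and C is not conditioned on — no node blocks this path, so it is active.
Path 4: Y → D ← A ← M → R
  A is a chain here and A is conditioned on, so the path is blocked at A.
At least one path is unblocked, so d-separation fails.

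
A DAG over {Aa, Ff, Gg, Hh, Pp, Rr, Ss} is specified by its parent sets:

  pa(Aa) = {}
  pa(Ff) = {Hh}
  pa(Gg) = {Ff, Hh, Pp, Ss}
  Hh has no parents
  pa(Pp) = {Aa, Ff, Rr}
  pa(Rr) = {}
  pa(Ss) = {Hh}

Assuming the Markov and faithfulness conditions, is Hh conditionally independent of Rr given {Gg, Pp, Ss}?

No

We examine all 6 paths between Hh and Rr:
  1. Hh → Ff → Pp ← Rr — Ff:chain[open]; Pp:collider[open] ⇒ active
  2. Hh → Ff → Gg ← Pp ← Rr — Ff:chain[open]; Gg:collider[open]; Pp:chain[blocks] ⇒ blocked
  3. Hh → Gg ← Ff → Pp ← Rr — Gg:collider[open]; Ff:fork[open]; Pp:collider[open] ⇒ active
  4. Hh → Gg ← Pp ← Rr — Gg:collider[open]; Pp:chain[blocks] ⇒ blocked
  5. Hh → Ss → Gg ← Ff → Pp ← Rr — Ss:chain[blocks]; Gg:collider[open]; Ff:fork[open]; Pp:collider[open] ⇒ blocked
  6. Hh → Ss → Gg ← Pp ← Rr — Ss:chain[blocks]; Gg:collider[open]; Pp:chain[blocks] ⇒ blocked
Since the path Hh → Ff → Pp ← Rr is active, Hh and Rr are not d-separated given {Gg, Pp, Ss}.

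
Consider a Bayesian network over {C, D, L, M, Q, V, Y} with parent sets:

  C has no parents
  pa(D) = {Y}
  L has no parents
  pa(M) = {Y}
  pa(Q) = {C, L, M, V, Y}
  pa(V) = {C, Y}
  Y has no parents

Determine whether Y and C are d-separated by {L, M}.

Enumerating the 6 paths from Y to C and testing each for blocking by {L, M}:
Path 1: Y → V → Q ← C
  Q is a collider here and neither Q nor any of its descendants is conditioned on, so the collider stays closed — the path is blocked at Q.
Path 2: Y → V ← C
  V is a collider here and neither V nor any of its descendants is conditioned on, so the collider stays closed — the path is blocked at V.
Path 3: Y → Q ← V ← C
  Q is a collider here and neither Q nor any of its descendants is conditioned on, so the collider stays closed — the path is blocked at Q.
Path 4: Y → Q ← C
  Q is a collider here and neither Q nor any of its descendants is conditioned on, so the collider stays closed — the path is blocked at Q.
Path 5: Y → M → Q ← V ← C
  M is a chain here and M is conditioned on, so the path is blocked at M.
Path 6: Y → M → Q ← C
  M is a chain here and M is conditioned on, so the path is blocked at M.
Since every path is blocked, d-separation holds.

Yes — Y and C are d-separated given {L, M}.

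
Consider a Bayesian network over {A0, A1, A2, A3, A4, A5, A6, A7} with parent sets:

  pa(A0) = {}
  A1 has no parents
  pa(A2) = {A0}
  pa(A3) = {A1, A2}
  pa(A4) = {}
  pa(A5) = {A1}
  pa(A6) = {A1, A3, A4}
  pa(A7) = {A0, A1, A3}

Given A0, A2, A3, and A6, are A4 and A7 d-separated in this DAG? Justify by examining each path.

No — A4 and A7 are not d-separated given {A0, A2, A3, A6}.

6 paths connect A4 and A7; each must be blocked for d-separation to hold:
  1. A4 → A6 ← A3 ← A1 → A7 — A6:collider[open]; A3:chain[blocks]; A1:fork[open] ⇒ blocked
  2. A4 → A6 ← A3 ← A2 ← A0 → A7 — A6:collider[open]; A3:chain[blocks]; A2:chain[blocks]; A0:fork[blocks] ⇒ blocked
  3. A4 → A6 ← A3 → A7 — A6:collider[open]; A3:fork[blocks] ⇒ blocked
  4. A4 → A6 ← A1 → A3 ← A2 ← A0 → A7 — A6:collider[open]; A1:fork[open]; A3:collider[open]; A2:chain[blocks]; A0:fork[blocks] ⇒ blocked
  5. A4 → A6 ← A1 → A3 → A7 — A6:collider[open]; A1:fork[open]; A3:chain[blocks] ⇒ blocked
  6. A4 → A6 ← A1 → A7 — A6:collider[open]; A1:fork[open] ⇒ active
At least one path is unblocked, so d-separation fails.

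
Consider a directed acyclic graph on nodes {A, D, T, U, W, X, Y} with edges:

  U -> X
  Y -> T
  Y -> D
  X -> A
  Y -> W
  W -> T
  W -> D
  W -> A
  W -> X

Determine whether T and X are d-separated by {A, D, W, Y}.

Yes

Enumerating the 6 paths from T to X and testing each for blocking by {A, D, W, Y}:
Path 1: T ← W → X
  W is a fork here and W is conditioned on, so the path is blocked at W.
Path 2: T ← W → A ← X
  W is a fork here and W is conditioned on, so the path is blocked at W.
Path 3: T ← Y → W → X
  Y is a fork here and Y is conditioned on, so the path is blocked at Y.
Path 4: T ← Y → W → A ← X
  Y is a fork here and Y is conditioned on, so the path is blocked at Y.
Path 5: T ← Y → D ← W → X
  Y is a fork here and Y is conditioned on, so the path is blocked at Y.
Path 6: T ← Y → D ← W → A ← X
  Y is a fork here and Y is conditioned on, so the path is blocked at Y.
All paths are blocked; T ⊥ X | {A, D, W, Y} holds.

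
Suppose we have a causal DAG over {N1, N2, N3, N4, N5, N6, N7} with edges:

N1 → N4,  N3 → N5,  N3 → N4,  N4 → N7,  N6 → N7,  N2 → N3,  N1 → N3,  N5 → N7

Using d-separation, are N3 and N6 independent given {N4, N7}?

No

We examine all 3 paths between N3 and N6:
Path 1: N3 → N4 → N7 ← N6
  N4 is a chain here and N4 is conditioned on, so the path is blocked at N4.
Path 2: N3 ← N1 → N4 → N7 ← N6
  N4 is a chain here and N4 is conditioned on, so the path is blocked at N4.
Path 3: N3 → N5 → N7 ← N6
  N5 is a chain and N5 is not conditioned on; N7 is a collider and N7 is conditioned on, which opens it — no node blocks this path, so it is active.
Because an active path exists, N3 and N6 are not d-separated.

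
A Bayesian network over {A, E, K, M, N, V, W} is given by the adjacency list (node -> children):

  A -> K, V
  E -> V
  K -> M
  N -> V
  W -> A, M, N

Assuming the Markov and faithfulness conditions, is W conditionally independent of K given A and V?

We examine all 3 paths between W and K:
  1. W → A → K — A:chain[blocks] ⇒ blocked
  2. W → N → V ← A → K — N:chain[open]; V:collider[open]; A:fork[blocks] ⇒ blocked
  3. W → M ← K — M:collider[blocks] ⇒ blocked
Every path is blocked, so W and K are d-separated given {A, V}.

Yes — W and K are d-separated given {A, V}.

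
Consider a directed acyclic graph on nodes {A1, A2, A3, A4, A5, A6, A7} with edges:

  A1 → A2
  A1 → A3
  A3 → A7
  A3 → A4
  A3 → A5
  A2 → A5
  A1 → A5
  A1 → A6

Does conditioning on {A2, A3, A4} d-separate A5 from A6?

We examine all 3 paths between A5 and A6:
Path 1: A5 ← A1 → A6
  A1 is a fork and A1 is not conditioned on — no node blocks this path, so it is active.
Path 2: A5 ← A3 ← A1 → A6
  A3 is a chain here and A3 is conditioned on, so the path is blocked at A3.
Path 3: A5 ← A2 ← A1 → A6
  A2 is a chain here and A2 is conditioned on, so the path is blocked at A2.
At least one path is unblocked, so d-separation fails.

No — A5 and A6 are not d-separated given {A2, A3, A4}.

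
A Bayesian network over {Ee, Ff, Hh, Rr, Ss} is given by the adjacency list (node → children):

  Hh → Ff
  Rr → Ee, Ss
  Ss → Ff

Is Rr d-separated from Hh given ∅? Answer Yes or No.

The only undirected path from Rr to Hh is:
Path 1: Rr → Ss → Ff ← Hh
  Ff is a collider here and neither Ff nor any of its descendants is conditioned on, so the collider stays closed — the path is blocked at Ff.
Since every path is blocked, d-separation holds.

Yes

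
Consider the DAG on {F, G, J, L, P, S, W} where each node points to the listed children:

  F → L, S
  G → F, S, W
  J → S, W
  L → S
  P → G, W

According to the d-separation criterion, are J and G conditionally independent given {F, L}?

There are 5 undirected paths between J and G; checking each against the conditioning set {F, L}:
  1. J → S ← G — S:collider[blocks] ⇒ blocked
  2. J → S ← F ← G — S:collider[blocks]; F:chain[blocks] ⇒ blocked
  3. J → S ← L ← F ← G — S:collider[blocks]; L:chain[blocks]; F:chain[blocks] ⇒ blocked
  4. J → W ← P → G — W:collider[blocks]; P:fork[open] ⇒ blocked
  5. J → W ← G — W:collider[blocks] ⇒ blocked
Every path is blocked, so J and G are d-separated given {F, L}.

Yes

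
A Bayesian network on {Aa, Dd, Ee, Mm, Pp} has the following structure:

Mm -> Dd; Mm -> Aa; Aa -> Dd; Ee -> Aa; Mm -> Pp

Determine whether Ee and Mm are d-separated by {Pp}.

Yes

2 paths connect Ee and Mm; each must be blocked for d-separation to hold:
Path 1: Ee → Aa ← Mm
  Aa is a collider here and neither Aa nor any of its descendants is conditioned on, so the collider stays closed — the path is blocked at Aa.
Path 2: Ee → Aa → Dd ← Mm
  Dd is a collider here and neither Dd nor any of its descendants is conditioned on, so the collider stays closed — the path is blocked at Dd.
Every path is blocked, so Ee and Mm are d-separated given {Pp}.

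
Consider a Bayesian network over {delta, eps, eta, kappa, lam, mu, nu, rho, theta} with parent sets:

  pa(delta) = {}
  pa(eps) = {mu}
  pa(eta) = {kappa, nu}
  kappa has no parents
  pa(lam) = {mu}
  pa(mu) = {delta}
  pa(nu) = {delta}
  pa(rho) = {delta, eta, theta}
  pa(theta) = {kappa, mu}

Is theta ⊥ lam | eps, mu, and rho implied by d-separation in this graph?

Yes — theta and lam are d-separated given {eps, mu, rho}.

There are 5 undirected paths between theta and lam; checking each against the conditioning set {eps, mu, rho}:
Path 1: theta → rho ← eta ← nu ← delta → mu → lam
  mu is a chain here and mu is conditioned on, so the path is blocked at mu.
Path 2: theta → rho ← delta → mu → lam
  mu is a chain here and mu is conditioned on, so the path is blocked at mu.
Path 3: theta ← mu → lam
  mu is a fork here and mu is conditioned on, so the path is blocked at mu.
Path 4: theta ← kappa → eta → rho ← delta → mu → lam
  mu is a chain here and mu is conditioned on, so the path is blocked at mu.
Path 5: theta ← kappa → eta ← nu ← delta → mu → lam
  mu is a chain here and mu is conditioned on, so the path is blocked at mu.
Every path is blocked, so theta and lam are d-separated given {eps, mu, rho}.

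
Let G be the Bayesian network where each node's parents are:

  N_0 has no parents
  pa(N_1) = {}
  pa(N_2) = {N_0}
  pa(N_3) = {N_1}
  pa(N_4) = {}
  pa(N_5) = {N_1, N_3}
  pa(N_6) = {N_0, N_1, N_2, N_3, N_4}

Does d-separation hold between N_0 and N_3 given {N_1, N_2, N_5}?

We examine all 6 paths between N_0 and N_3:
Path 1: N_0 → N_6 ← N_1 → N_5 ← N_3
  N_6 is a collider here and neither N_6 nor any of its descendants is conditioned on, so the collider stays closed — the path is blocked at N_6.
Path 2: N_0 → N_6 ← N_1 → N_3
  N_6 is a collider here and neither N_6 nor any of its descendants is conditioned on, so the collider stays closed — the path is blocked at N_6.
Path 3: N_0 → N_6 ← N_3
  N_6 is a collider here and neither N_6 nor any of its descendants is conditioned on, so the collider stays closed — the path is blocked at N_6.
Path 4: N_0 → N_2 → N_6 ← N_1 → N_5 ← N_3
  N_2 is a chain here and N_2 is conditioned on, so the path is blocked at N_2.
Path 5: N_0 → N_2 → N_6 ← N_1 → N_3
  N_2 is a chain here and N_2 is conditioned on, so the path is blocked at N_2.
Path 6: N_0 → N_2 → N_6 ← N_3
  N_2 is a chain here and N_2 is conditioned on, so the path is blocked at N_2.
Every path is blocked, so N_0 and N_3 are d-separated given {N_1, N_2, N_5}.

Yes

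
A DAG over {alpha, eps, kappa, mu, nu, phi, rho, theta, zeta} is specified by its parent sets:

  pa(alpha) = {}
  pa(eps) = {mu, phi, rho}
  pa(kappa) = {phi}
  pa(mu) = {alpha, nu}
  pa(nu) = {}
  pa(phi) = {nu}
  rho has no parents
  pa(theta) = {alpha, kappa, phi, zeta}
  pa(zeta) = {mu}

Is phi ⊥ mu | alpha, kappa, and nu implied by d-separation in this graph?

Yes

There are 6 undirected paths between phi and mu; checking each against the conditioning set {alpha, kappa, nu}:
Path 1: phi → kappa → theta ← zeta ← mu
  kappa is a chain here and kappa is conditioned on, so the path is blocked at kappa.
Path 2: phi → kappa → theta ← alpha → mu
  kappa is a chain here and kappa is conditioned on, so the path is blocked at kappa.
Path 3: phi → theta ← zeta ← mu
  theta is a collider here and neither theta nor any of its descendants is conditioned on, so the collider stays closed — the path is blocked at theta.
Path 4: phi → theta ← alpha → mu
  theta is a collider here and neither theta nor any of its descendants is conditioned on, so the collider stays closed — the path is blocked at theta.
Path 5: phi → eps ← mu
  eps is a collider here and neither eps nor any of its descendants is conditioned on, so the collider stays closed — the path is blocked at eps.
Path 6: phi ← nu → mu
  nu is a fork here and nu is conditioned on, so the path is blocked at nu.
All paths are blocked; phi ⊥ mu | {alpha, kappa, nu} holds.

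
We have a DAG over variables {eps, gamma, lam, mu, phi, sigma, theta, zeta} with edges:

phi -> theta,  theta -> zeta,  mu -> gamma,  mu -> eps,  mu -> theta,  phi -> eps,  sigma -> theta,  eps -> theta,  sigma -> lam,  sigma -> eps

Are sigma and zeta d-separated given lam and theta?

Yes

Enumerating the 4 paths from sigma to zeta and testing each for blocking by {lam, theta}:
Path 1: sigma → eps ← phi → theta → zeta
  theta is a chain here and theta is conditioned on, so the path is blocked at theta.
Path 2: sigma → eps → theta → zeta
  theta is a chain here and theta is conditioned on, so the path is blocked at theta.
Path 3: sigma → eps ← mu → theta → zeta
  theta is a chain here and theta is conditioned on, so the path is blocked at theta.
Path 4: sigma → theta → zeta
  theta is a chain here and theta is conditioned on, so the path is blocked at theta.
Every path is blocked, so sigma and zeta are d-separated given {lam, theta}.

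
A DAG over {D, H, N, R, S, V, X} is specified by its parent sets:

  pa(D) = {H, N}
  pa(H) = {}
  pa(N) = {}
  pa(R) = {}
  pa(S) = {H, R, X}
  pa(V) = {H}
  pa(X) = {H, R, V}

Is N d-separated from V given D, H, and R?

Yes

4 paths connect N and V; each must be blocked for d-separation to hold:
Path 1: N → D ← H → S ← R → X ← V
  H is a fork here and H is conditioned on, so the path is blocked at H.
Path 2: N → D ← H → S ← X ← V
  H is a fork here and H is conditioned on, so the path is blocked at H.
Path 3: N → D ← H → V
  H is a fork here and H is conditioned on, so the path is blocked at H.
Path 4: N → D ← H → X ← V
  H is a fork here and H is conditioned on, so the path is blocked at H.
All paths are blocked; N ⊥ V | {D, H, R} holds.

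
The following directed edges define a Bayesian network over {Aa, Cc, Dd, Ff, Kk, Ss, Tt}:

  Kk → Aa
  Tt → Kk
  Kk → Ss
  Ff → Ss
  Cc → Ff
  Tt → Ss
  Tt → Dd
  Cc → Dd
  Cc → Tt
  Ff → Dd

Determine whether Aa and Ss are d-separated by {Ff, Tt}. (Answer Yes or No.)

No — Aa and Ss are not d-separated given {Ff, Tt}.

Enumerating the 6 paths from Aa to Ss and testing each for blocking by {Ff, Tt}:
  1. Aa ← Kk → Ss — Kk:fork[open] ⇒ active
  2. Aa ← Kk ← Tt → Ss — Kk:chain[open]; Tt:fork[blocks] ⇒ blocked
  3. Aa ← Kk ← Tt ← Cc → Ff → Ss — Kk:chain[open]; Tt:chain[blocks]; Cc:fork[open]; Ff:chain[blocks] ⇒ blocked
  4. Aa ← Kk ← Tt ← Cc → Dd ← Ff → Ss — Kk:chain[open]; Tt:chain[blocks]; Cc:fork[open]; Dd:collider[blocks]; Ff:fork[blocks] ⇒ blocked
  5. Aa ← Kk ← Tt → Dd ← Ff → Ss — Kk:chain[open]; Tt:fork[blocks]; Dd:collider[blocks]; Ff:fork[blocks] ⇒ blocked
  6. Aa ← Kk ← Tt → Dd ← Cc → Ff → Ss — Kk:chain[open]; Tt:fork[blocks]; Dd:collider[blocks]; Cc:fork[open]; Ff:chain[blocks] ⇒ blocked
Since the path Aa ← Kk → Ss is active, Aa and Ss are not d-separated given {Ff, Tt}.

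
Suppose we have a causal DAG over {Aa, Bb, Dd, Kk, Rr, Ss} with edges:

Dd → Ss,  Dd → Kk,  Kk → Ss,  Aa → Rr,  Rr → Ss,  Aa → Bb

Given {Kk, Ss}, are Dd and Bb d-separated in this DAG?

No

We examine all 2 paths between Dd and Bb:
Path 1: Dd → Kk → Ss ← Rr ← Aa → Bb
  Kk is a chain here and Kk is conditioned on, so the path is blocked at Kk.
Path 2: Dd → Ss ← Rr ← Aa → Bb
  Ss is a collider and Ss is conditioned on, which opens it; Rr is a chain and Rr is not conditioned on; Aa is a fork and Aa is not conditioned on — no node blocks this path, so it is active.
Since the path Dd → Ss ← Rr ← Aa → Bb is active, Dd and Bb are not d-separated given {Kk, Ss}.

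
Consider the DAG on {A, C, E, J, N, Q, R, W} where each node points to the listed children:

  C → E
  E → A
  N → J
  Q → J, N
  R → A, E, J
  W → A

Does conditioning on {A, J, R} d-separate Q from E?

We examine all 4 paths between Q and E:
  1. Q → J ← R → A ← E — J:collider[open]; R:fork[blocks]; A:collider[open] ⇒ blocked
  2. Q → J ← R → E — J:collider[open]; R:fork[blocks] ⇒ blocked
  3. Q → N → J ← R → A ← E — N:chain[open]; J:collider[open]; R:fork[blocks]; A:collider[open] ⇒ blocked
  4. Q → N → J ← R → E — N:chain[open]; J:collider[open]; R:fork[blocks] ⇒ blocked
Every path is blocked, so Q and E are d-separated given {A, J, R}.

Yes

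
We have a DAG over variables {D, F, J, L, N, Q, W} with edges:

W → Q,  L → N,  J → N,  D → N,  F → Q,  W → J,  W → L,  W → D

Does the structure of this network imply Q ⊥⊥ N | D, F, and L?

No

Enumerating the 3 paths from Q to N and testing each for blocking by {D, F, L}:
Path 1: Q ← W → L → N
  L is a chain here and L is conditioned on, so the path is blocked at L.
Path 2: Q ← W → J → N
  W is a fork and W is not conditioned on; J is a chain and J is not conditioned on — no node blocks this path, so it is active.
Path 3: Q ← W → D → N
  D is a chain here and D is conditioned on, so the path is blocked at D.
At least one path is unblocked, so d-separation fails.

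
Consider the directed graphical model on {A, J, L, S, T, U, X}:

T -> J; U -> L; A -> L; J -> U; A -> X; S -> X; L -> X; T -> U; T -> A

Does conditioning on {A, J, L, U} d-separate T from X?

Yes

Enumerating the 6 paths from T to X and testing each for blocking by {A, J, L, U}:
  1. T → U → L → X — U:chain[blocks]; L:chain[blocks] ⇒ blocked
  2. T → U → L ← A → X — U:chain[blocks]; L:collider[open]; A:fork[blocks] ⇒ blocked
  3. T → J → U → L → X — J:chain[blocks]; U:chain[blocks]; L:chain[blocks] ⇒ blocked
  4. T → J → U → L ← A → X — J:chain[blocks]; U:chain[blocks]; L:collider[open]; A:fork[blocks] ⇒ blocked
  5. T → A → L → X — A:chain[blocks]; L:chain[blocks] ⇒ blocked
  6. T → A → X — A:chain[blocks] ⇒ blocked
Since every path is blocked, d-separation holds.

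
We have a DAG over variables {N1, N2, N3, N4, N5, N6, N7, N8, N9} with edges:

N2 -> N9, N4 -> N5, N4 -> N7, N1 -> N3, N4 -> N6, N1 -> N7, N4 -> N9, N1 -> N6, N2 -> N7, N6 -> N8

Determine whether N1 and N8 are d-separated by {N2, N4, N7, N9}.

No

We examine all 3 paths between N1 and N8:
Path 1: N1 → N7 ← N2 → N9 ← N4 → N6 → N8
  N2 is a fork here and N2 is conditioned on, so the path is blocked at N2.
Path 2: N1 → N7 ← N4 → N6 → N8
  N4 is a fork here and N4 is conditioned on, so the path is blocked at N4.
Path 3: N1 → N6 → N8
  N6 is a chain and N6 is not conditioned on — no node blocks this path, so it is active.
At least one path is unblocked, so d-separation fails.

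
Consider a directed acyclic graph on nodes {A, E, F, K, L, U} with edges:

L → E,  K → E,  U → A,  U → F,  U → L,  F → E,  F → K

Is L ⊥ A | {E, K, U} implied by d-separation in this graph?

Yes

There are 3 undirected paths between L and A; checking each against the conditioning set {E, K, U}:
Path 1: L ← U → A
  U is a fork here and U is conditioned on, so the path is blocked at U.
Path 2: L → E ← K ← F ← U → A
  K is a chain here and K is conditioned on, so the path is blocked at K.
Path 3: L → E ← F ← U → A
  U is a fork here and U is conditioned on, so the path is blocked at U.
All paths are blocked; L ⊥ A | {E, K, U} holds.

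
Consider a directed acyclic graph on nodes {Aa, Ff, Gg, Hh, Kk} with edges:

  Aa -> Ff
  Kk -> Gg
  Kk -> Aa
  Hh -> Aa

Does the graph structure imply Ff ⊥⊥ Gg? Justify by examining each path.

There is one path between Ff and Gg:
Path 1: Ff ← Aa ← Kk → Gg
  Aa is a chain and Aa is not conditioned on; Kk is a fork and Kk is not conditioned on — no node blocks this path, so it is active.
Since the path Ff ← Aa ← Kk → Gg is active, Ff and Gg are not d-separated given ∅.

No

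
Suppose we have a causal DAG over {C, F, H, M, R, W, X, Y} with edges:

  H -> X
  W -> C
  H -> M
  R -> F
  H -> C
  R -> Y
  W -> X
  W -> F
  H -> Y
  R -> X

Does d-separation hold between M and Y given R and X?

No — M and Y are not d-separated given {R, X}.

We examine all 5 paths between M and Y:
Path 1: M ← H → X ← W → F ← R → Y
  F is a collider here and neither F nor any of its descendants is conditioned on, so the collider stays closed — the path is blocked at F.
Path 2: M ← H → X ← R → Y
  R is a fork here and R is conditioned on, so the path is blocked at R.
Path 3: M ← H → C ← W → X ← R → Y
  C is a collider here and neither C nor any of its descendants is conditioned on, so the collider stays closed — the path is blocked at C.
Path 4: M ← H → C ← W → F ← R → Y
  C is a collider here and neither C nor any of its descendants is conditioned on, so the collider stays closed — the path is blocked at C.
Path 5: M ← H → Y
  H is a fork and H is not conditioned on — no node blocks this path, so it is active.
At least one path is unblocked, so d-separation fails.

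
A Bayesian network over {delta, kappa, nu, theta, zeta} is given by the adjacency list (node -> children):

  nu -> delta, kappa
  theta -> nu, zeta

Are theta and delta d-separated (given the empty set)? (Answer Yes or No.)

No

There is one path between theta and delta:
Path 1: theta → nu → delta
  nu is a chain and nu is not conditioned on — no node blocks this path, so it is active.
At least one path is unblocked, so d-separation fails.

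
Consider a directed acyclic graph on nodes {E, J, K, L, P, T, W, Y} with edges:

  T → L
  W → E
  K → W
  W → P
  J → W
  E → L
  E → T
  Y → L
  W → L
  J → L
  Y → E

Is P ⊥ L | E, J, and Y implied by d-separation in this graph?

5 paths connect P and L; each must be blocked for d-separation to hold:
Path 1: P ← W ← J → L
  J is a fork here and J is conditioned on, so the path is blocked at J.
Path 2: P ← W → E → T → L
  E is a chain here and E is conditioned on, so the path is blocked at E.
Path 3: P ← W → E → L
  E is a chain here and E is conditioned on, so the path is blocked at E.
Path 4: P ← W → E ← Y → L
  Y is a fork here and Y is conditioned on, so the path is blocked at Y.
Path 5: P ← W → L
  W is a fork and W is not conditioned on — no node blocks this path, so it is active.
Since the path P ← W → L is active, P and L are not d-separated given {E, J, Y}.

No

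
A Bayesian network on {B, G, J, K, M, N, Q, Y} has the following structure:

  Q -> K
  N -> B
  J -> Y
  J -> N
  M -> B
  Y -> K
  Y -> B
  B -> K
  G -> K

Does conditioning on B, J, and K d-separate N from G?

No

Enumerating the 4 paths from N to G and testing each for blocking by {B, J, K}:
Path 1: N → B → K ← G
  B is a chain here and B is conditioned on, so the path is blocked at B.
Path 2: N → B ← Y → K ← G
  B is a collider and B is conditioned on, which opens it; Y is a fork and Y is not conditioned on; K is a collider and K is conditioned on, which opens it — no node blocks this path, so it is active.
Path 3: N ← J → Y → K ← G
  J is a fork here and J is conditioned on, so the path is blocked at J.
Path 4: N ← J → Y → B → K ← G
  J is a fork here and J is conditioned on, so the path is blocked at J.
At least one path is unblocked, so d-separation fails.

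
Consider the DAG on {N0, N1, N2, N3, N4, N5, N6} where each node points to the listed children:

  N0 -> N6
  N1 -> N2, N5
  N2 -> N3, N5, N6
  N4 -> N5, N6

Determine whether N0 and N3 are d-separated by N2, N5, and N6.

Yes

Enumerating the 3 paths from N0 to N3 and testing each for blocking by {N2, N5, N6}:
Path 1: N0 → N6 ← N2 → N3
  N2 is a fork here and N2 is conditioned on, so the path is blocked at N2.
Path 2: N0 → N6 ← N4 → N5 ← N2 → N3
  N2 is a fork here and N2 is conditioned on, so the path is blocked at N2.
Path 3: N0 → N6 ← N4 → N5 ← N1 → N2 → N3
  N2 is a chain here and N2 is conditioned on, so the path is blocked at N2.
Since every path is blocked, d-separation holds.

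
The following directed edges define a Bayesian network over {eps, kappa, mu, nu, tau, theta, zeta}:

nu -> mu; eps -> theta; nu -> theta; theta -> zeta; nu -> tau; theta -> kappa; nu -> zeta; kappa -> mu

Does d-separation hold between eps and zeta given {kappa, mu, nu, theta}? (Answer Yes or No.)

Yes

There are 3 undirected paths between eps and zeta; checking each against the conditioning set {kappa, mu, nu, theta}:
  1. eps → theta → kappa → mu ← nu → zeta — theta:chain[blocks]; kappa:chain[blocks]; mu:collider[open]; nu:fork[blocks] ⇒ blocked
  2. eps → theta → zeta — theta:chain[blocks] ⇒ blocked
  3. eps → theta ← nu → zeta — theta:collider[open]; nu:fork[blocks] ⇒ blocked
Every path is blocked, so eps and zeta are d-separated given {kappa, mu, nu, theta}.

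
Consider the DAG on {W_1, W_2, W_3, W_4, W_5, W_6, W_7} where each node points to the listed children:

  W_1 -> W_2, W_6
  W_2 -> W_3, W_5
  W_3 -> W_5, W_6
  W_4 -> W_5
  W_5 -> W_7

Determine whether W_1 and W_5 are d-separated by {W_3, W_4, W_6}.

No

4 paths connect W_1 and W_5; each must be blocked for d-separation to hold:
Path 1: W_1 → W_2 → W_5
  W_2 is a chain and W_2 is not conditioned on — no node blocks this path, so it is active.
Path 2: W_1 → W_2 → W_3 → W_5
  W_3 is a chain here and W_3 is conditioned on, so the path is blocked at W_3.
Path 3: W_1 → W_6 ← W_3 ← W_2 → W_5
  W_3 is a chain here and W_3 is conditioned on, so the path is blocked at W_3.
Path 4: W_1 → W_6 ← W_3 → W_5
  W_3 is a fork here and W_3 is conditioned on, so the path is blocked at W_3.
Since the path W_1 → W_2 → W_5 is active, W_1 and W_5 are not d-separated given {W_3, W_4, W_6}.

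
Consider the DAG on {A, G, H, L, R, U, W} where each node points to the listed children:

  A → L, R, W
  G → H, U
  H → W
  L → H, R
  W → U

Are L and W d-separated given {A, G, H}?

Yes

Enumerating the 4 paths from L to W and testing each for blocking by {A, G, H}:
Path 1: L → H ← G → U ← W
  G is a fork here and G is conditioned on, so the path is blocked at G.
Path 2: L → H → W
  H is a chain here and H is conditioned on, so the path is blocked at H.
Path 3: L → R ← A → W
  R is a collider here and neither R nor any of its descendants is conditioned on, so the collider stays closed — the path is blocked at R.
Path 4: L ← A → W
  A is a fork here and A is conditioned on, so the path is blocked at A.
Since every path is blocked, d-separation holds.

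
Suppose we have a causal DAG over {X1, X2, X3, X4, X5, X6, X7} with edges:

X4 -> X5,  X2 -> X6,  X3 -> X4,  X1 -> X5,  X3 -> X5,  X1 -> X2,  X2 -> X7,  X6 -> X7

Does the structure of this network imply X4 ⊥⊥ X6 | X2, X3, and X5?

Enumerating the 4 paths from X4 to X6 and testing each for blocking by {X2, X3, X5}:
Path 1: X4 ← X3 → X5 ← X1 → X2 → X6
  X3 is a fork here and X3 is conditioned on, so the path is blocked at X3.
Path 2: X4 ← X3 → X5 ← X1 → X2 → X7 ← X6
  X3 is a fork here and X3 is conditioned on, so the path is blocked at X3.
Path 3: X4 → X5 ← X1 → X2 → X6
  X2 is a chain here and X2 is conditioned on, so the path is blocked at X2.
Path 4: X4 → X5 ← X1 → X2 → X7 ← X6
  X2 is a chain here and X2 is conditioned on, so the path is blocked at X2.
Every path is blocked, so X4 and X6 are d-separated given {X2, X3, X5}.

Yes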